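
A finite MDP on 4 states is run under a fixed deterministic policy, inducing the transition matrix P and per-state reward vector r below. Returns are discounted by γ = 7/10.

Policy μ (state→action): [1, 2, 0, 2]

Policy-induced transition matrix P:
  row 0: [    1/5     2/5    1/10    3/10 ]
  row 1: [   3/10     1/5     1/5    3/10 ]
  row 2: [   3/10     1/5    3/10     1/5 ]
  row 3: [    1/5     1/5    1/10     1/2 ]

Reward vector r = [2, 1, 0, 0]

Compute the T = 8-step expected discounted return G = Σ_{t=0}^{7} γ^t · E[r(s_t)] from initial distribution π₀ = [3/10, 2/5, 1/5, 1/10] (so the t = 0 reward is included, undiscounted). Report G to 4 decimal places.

t=0: π = [0.3000, 0.4000, 0.2000, 0.1000], E[r] = 1.0000, γ^t·E[r] = 1.000000, running G = 1.000000
t=1: π = [0.2600, 0.2600, 0.1800, 0.3000], E[r] = 0.7800, γ^t·E[r] = 0.546000, running G = 1.546000
t=2: π = [0.2440, 0.2520, 0.1620, 0.3420], E[r] = 0.7400, γ^t·E[r] = 0.362600, running G = 1.908600
t=3: π = [0.2414, 0.2488, 0.1576, 0.3522], E[r] = 0.7316, γ^t·E[r] = 0.250939, running G = 2.159539
t=4: π = [0.2406, 0.2483, 0.1564, 0.3547], E[r] = 0.7296, γ^t·E[r] = 0.175167, running G = 2.334706
t=5: π = [0.2405, 0.2481, 0.1561, 0.3553], E[r] = 0.7291, γ^t·E[r] = 0.122534, running G = 2.457240
t=6: π = [0.2404, 0.2481, 0.1560, 0.3554], E[r] = 0.7289, γ^t·E[r] = 0.085759, running G = 2.542999
t=7: π = [0.2404, 0.2481, 0.1560, 0.3555], E[r] = 0.7289, γ^t·E[r] = 0.060029, running G = 2.603028

G = 2.6030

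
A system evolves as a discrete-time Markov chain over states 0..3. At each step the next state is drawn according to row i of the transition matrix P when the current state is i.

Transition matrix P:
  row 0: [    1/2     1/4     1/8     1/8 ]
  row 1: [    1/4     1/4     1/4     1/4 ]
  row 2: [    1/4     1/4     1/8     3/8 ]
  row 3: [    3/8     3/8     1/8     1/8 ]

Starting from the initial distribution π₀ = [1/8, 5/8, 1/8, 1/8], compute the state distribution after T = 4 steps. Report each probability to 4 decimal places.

π = [0.3661, 0.2749, 0.1595, 0.1995]

t=0: π = [0.1250, 0.6250, 0.1250, 0.1250]
t=1: π = [0.2969, 0.2656, 0.2031, 0.2344]
t=2: π = [0.3535, 0.2793, 0.1582, 0.2090]
t=3: π = [0.3645, 0.2761, 0.1599, 0.1995]
t=4: π = [0.3661, 0.2749, 0.1595, 0.1995]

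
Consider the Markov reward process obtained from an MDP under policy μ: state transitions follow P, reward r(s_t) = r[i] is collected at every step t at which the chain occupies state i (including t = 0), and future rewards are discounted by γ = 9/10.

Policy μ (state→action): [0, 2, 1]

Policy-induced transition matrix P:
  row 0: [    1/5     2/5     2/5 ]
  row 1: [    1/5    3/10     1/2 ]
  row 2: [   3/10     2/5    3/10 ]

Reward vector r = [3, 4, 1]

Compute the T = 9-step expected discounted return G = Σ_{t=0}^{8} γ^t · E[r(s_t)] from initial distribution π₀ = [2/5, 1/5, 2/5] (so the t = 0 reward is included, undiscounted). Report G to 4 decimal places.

G = 15.6134

t=0: π = [0.4000, 0.2000, 0.4000], E[r] = 2.4000, γ^t·E[r] = 2.400000, running G = 2.400000
t=1: π = [0.2400, 0.3800, 0.3800], E[r] = 2.6200, γ^t·E[r] = 2.358000, running G = 4.758000
t=2: π = [0.2380, 0.3620, 0.4000], E[r] = 2.5620, γ^t·E[r] = 2.075220, running G = 6.833220
t=3: π = [0.2400, 0.3638, 0.3962], E[r] = 2.5714, γ^t·E[r] = 1.874551, running G = 8.707771
t=4: π = [0.2396, 0.3636, 0.3968], E[r] = 2.5701, γ^t·E[r] = 1.686243, running G = 10.394013
t=5: π = [0.2397, 0.3636, 0.3967], E[r] = 2.5703, γ^t·E[r] = 1.517716, running G = 11.911730
t=6: π = [0.2397, 0.3636, 0.3967], E[r] = 2.5702, γ^t·E[r] = 1.365934, running G = 13.277664
t=7: π = [0.2397, 0.3636, 0.3967], E[r] = 2.5702, γ^t·E[r] = 1.229342, running G = 14.507005
t=8: π = [0.2397, 0.3636, 0.3967], E[r] = 2.5702, γ^t·E[r] = 1.106407, running G = 15.613413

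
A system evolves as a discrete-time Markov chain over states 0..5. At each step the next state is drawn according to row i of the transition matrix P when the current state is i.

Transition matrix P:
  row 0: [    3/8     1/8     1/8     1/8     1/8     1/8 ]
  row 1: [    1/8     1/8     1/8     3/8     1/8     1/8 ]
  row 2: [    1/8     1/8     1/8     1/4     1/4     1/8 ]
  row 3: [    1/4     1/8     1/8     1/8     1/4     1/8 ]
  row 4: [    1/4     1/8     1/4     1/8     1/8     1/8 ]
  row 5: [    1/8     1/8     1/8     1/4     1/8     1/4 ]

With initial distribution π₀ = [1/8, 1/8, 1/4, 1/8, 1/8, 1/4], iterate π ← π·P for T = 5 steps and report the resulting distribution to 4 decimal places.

t=0: π = [0.1250, 0.1250, 0.2500, 0.1250, 0.1250, 0.2500]
t=1: π = [0.1875, 0.1250, 0.1406, 0.2188, 0.1719, 0.1563]
t=2: π = [0.2207, 0.1250, 0.1465, 0.1934, 0.1699, 0.1445]
t=3: π = [0.2256, 0.1250, 0.1462, 0.1926, 0.1675, 0.1431]
t=4: π = [0.2264, 0.1250, 0.1459, 0.1924, 0.1674, 0.1429]
t=5: π = [0.2266, 0.1250, 0.1459, 0.1924, 0.1673, 0.1429]

π = [0.2266, 0.1250, 0.1459, 0.1924, 0.1673, 0.1429]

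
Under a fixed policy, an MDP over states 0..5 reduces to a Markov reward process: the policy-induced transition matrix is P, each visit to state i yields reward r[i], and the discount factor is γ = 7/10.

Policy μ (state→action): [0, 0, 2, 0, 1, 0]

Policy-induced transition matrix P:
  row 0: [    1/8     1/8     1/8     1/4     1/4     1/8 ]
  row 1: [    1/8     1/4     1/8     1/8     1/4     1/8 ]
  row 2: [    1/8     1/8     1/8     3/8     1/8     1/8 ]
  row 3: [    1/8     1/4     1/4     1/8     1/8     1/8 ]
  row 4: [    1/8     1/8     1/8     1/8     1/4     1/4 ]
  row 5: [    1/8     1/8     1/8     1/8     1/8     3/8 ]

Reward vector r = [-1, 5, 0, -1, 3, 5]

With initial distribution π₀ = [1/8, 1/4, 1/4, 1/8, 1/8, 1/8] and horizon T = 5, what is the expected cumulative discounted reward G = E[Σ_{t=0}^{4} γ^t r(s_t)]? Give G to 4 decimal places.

G = 5.5937

t=0: π = [0.1250, 0.2500, 0.2500, 0.1250, 0.1250, 0.1250], E[r] = 2.0000, γ^t·E[r] = 2.000000, running G = 2.000000
t=1: π = [0.1250, 0.1719, 0.1406, 0.2031, 0.1875, 0.1719], E[r] = 1.9531, γ^t·E[r] = 1.367188, running G = 3.367188
t=2: π = [0.1250, 0.1719, 0.1504, 0.1758, 0.1855, 0.1914], E[r] = 2.0723, γ^t·E[r] = 1.015410, running G = 4.382598
t=3: π = [0.1250, 0.1685, 0.1470, 0.1782, 0.1853, 0.1960], E[r] = 2.0752, γ^t·E[r] = 0.711792, running G = 5.094390
t=4: π = [0.1250, 0.1683, 0.1473, 0.1774, 0.1848, 0.1972], E[r] = 2.0797, γ^t·E[r] = 0.499339, running G = 5.593728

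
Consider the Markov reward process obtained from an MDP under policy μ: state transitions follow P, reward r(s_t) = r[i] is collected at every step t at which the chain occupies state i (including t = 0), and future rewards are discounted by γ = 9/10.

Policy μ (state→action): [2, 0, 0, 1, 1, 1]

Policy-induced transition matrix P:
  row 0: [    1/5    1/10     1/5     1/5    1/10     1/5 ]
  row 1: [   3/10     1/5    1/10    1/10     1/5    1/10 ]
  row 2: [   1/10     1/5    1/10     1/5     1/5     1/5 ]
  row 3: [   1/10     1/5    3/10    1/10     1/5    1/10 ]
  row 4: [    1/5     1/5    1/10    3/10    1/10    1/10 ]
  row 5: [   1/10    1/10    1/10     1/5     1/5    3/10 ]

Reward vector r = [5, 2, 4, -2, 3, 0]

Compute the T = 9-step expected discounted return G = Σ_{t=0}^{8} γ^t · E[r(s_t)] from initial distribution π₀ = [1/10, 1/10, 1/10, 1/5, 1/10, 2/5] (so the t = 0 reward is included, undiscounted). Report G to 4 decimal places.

t=0: π = [0.1000, 0.1000, 0.1000, 0.2000, 0.1000, 0.4000], E[r] = 1.0000, γ^t·E[r] = 1.000000, running G = 1.000000
t=1: π = [0.1400, 0.1500, 0.1500, 0.1800, 0.1800, 0.2000], E[r] = 1.7800, γ^t·E[r] = 1.602000, running G = 2.602000
t=2: π = [0.1620, 0.1660, 0.1500, 0.1850, 0.1680, 0.1690], E[r] = 1.8760, γ^t·E[r] = 1.519560, running G = 4.121560
t=3: π = [0.1662, 0.1669, 0.1532, 0.1817, 0.1670, 0.1650], E[r] = 1.9152, γ^t·E[r] = 1.396181, running G = 5.517741
t=4: π = [0.1667, 0.1669, 0.1530, 0.1818, 0.1667, 0.1649], E[r] = 1.9155, γ^t·E[r] = 1.256733, running G = 6.774474
t=5: π = [0.1667, 0.1668, 0.1530, 0.1818, 0.1667, 0.1650], E[r] = 1.9158, γ^t·E[r] = 1.131254, running G = 7.905728
t=6: π = [0.1667, 0.1668, 0.1530, 0.1818, 0.1667, 0.1650], E[r] = 1.9157, γ^t·E[r] = 1.018078, running G = 8.923806
t=7: π = [0.1667, 0.1668, 0.1530, 0.1818, 0.1667, 0.1650], E[r] = 1.9157, γ^t·E[r] = 0.916269, running G = 9.840075
t=8: π = [0.1667, 0.1668, 0.1530, 0.1818, 0.1667, 0.1650], E[r] = 1.9157, γ^t·E[r] = 0.824642, running G = 10.664717

G = 10.6647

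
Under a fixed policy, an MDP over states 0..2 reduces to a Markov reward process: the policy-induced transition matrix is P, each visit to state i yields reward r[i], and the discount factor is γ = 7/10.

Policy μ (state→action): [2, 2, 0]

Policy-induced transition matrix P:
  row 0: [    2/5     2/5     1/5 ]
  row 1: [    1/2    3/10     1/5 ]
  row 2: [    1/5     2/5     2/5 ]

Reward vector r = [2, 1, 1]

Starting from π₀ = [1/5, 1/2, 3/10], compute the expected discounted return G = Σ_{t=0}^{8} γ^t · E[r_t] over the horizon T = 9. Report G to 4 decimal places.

G = 4.2491

t=0: π = [0.2000, 0.5000, 0.3000], E[r] = 1.2000, γ^t·E[r] = 1.200000, running G = 1.200000
t=1: π = [0.3900, 0.3500, 0.2600], E[r] = 1.3900, γ^t·E[r] = 0.973000, running G = 2.173000
t=2: π = [0.3830, 0.3650, 0.2520], E[r] = 1.3830, γ^t·E[r] = 0.677670, running G = 2.850670
t=3: π = [0.3861, 0.3635, 0.2504], E[r] = 1.3861, γ^t·E[r] = 0.475432, running G = 3.326102
t=4: π = [0.3863, 0.3637, 0.2501], E[r] = 1.3863, γ^t·E[r] = 0.332843, running G = 3.658946
t=5: π = [0.3863, 0.3636, 0.2500], E[r] = 1.3863, γ^t·E[r] = 0.233004, running G = 3.891949
t=6: π = [0.3864, 0.3636, 0.2500], E[r] = 1.3864, γ^t·E[r] = 0.163104, running G = 4.055053
t=7: π = [0.3864, 0.3636, 0.2500], E[r] = 1.3864, γ^t·E[r] = 0.114173, running G = 4.169226
t=8: π = [0.3864, 0.3636, 0.2500], E[r] = 1.3864, γ^t·E[r] = 0.079921, running G = 4.249147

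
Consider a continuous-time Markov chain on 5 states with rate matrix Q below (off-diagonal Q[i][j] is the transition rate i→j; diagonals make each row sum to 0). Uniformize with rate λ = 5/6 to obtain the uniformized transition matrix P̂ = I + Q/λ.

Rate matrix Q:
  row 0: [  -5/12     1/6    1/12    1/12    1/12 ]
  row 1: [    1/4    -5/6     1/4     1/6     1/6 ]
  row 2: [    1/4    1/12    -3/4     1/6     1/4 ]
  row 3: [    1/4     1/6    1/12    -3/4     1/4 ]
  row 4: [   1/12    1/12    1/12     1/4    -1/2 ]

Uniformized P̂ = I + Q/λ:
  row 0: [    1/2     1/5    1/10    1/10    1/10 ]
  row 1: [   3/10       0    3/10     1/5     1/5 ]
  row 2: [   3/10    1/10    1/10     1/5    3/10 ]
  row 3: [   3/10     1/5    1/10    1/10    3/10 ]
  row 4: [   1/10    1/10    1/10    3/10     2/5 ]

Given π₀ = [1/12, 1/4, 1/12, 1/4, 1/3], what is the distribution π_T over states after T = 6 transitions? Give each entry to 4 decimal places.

t=0: π = [0.0833, 0.2500, 0.0833, 0.2500, 0.3333]
t=1: π = [0.2500, 0.1083, 0.1500, 0.2000, 0.2917]
t=2: π = [0.2917, 0.1342, 0.1217, 0.1842, 0.2683]
t=3: π = [0.3047, 0.1342, 0.1268, 0.1793, 0.2551]
t=4: π = [0.3099, 0.1350, 0.1268, 0.1771, 0.2512]
t=5: π = [0.3118, 0.1352, 0.1270, 0.1764, 0.2496]
t=6: π = [0.3124, 0.1353, 0.1270, 0.1761, 0.2491]

π = [0.3124, 0.1353, 0.1270, 0.1761, 0.2491]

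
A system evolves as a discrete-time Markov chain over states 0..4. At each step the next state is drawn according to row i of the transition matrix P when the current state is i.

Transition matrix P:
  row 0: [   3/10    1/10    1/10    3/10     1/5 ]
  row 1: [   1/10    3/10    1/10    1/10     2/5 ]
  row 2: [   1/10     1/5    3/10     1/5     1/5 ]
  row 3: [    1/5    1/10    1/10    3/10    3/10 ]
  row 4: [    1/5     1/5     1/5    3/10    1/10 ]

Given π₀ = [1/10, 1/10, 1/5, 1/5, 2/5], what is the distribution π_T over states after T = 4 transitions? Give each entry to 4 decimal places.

t=0: π = [0.1000, 0.1000, 0.2000, 0.2000, 0.4000]
t=1: π = [0.1800, 0.1800, 0.1800, 0.2600, 0.2000]
t=2: π = [0.1820, 0.1740, 0.1560, 0.2460, 0.2420]
t=3: π = [0.1852, 0.1746, 0.1554, 0.2496, 0.2352]
t=4: π = [0.1855, 0.1740, 0.1546, 0.2495, 0.2364]

π = [0.1855, 0.1740, 0.1546, 0.2495, 0.2364]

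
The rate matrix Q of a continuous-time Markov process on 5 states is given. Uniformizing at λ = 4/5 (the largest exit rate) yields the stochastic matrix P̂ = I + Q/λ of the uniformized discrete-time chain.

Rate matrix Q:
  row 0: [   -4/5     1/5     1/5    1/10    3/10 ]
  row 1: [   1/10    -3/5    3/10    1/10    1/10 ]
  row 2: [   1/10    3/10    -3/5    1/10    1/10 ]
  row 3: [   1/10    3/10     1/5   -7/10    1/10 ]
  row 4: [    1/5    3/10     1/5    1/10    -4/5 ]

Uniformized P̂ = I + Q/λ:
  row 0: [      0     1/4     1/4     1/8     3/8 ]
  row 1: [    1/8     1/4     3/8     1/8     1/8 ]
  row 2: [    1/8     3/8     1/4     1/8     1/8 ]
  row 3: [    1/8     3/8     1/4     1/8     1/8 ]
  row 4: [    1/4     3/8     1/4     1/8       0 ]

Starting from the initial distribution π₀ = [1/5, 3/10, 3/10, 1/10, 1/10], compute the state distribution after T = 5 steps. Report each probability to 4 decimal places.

π = [0.1265, 0.3192, 0.2899, 0.1250, 0.1394]

t=0: π = [0.2000, 0.3000, 0.3000, 0.1000, 0.1000]
t=1: π = [0.1125, 0.3125, 0.2875, 0.1250, 0.1625]
t=2: π = [0.1313, 0.3219, 0.2891, 0.1250, 0.1328]
t=3: π = [0.1252, 0.3184, 0.2902, 0.1250, 0.1412]
t=4: π = [0.1270, 0.3196, 0.2898, 0.1250, 0.1386]
t=5: π = [0.1265, 0.3192, 0.2899, 0.1250, 0.1394]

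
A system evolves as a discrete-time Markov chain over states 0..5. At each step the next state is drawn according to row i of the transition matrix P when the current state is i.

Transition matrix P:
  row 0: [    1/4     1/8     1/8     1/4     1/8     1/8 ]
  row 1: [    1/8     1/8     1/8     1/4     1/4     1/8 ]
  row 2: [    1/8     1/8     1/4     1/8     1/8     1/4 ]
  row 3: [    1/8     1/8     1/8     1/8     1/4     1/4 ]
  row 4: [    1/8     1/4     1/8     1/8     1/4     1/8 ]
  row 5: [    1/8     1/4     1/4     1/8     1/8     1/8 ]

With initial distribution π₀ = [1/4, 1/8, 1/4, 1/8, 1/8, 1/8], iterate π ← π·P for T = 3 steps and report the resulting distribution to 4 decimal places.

π = [0.1431, 0.1694, 0.1670, 0.1641, 0.1899, 0.1665]

t=0: π = [0.2500, 0.1250, 0.2500, 0.1250, 0.1250, 0.1250]
t=1: π = [0.1563, 0.1563, 0.1719, 0.1719, 0.1719, 0.1719]
t=2: π = [0.1445, 0.1680, 0.1680, 0.1641, 0.1875, 0.1680]
t=3: π = [0.1431, 0.1694, 0.1670, 0.1641, 0.1899, 0.1665]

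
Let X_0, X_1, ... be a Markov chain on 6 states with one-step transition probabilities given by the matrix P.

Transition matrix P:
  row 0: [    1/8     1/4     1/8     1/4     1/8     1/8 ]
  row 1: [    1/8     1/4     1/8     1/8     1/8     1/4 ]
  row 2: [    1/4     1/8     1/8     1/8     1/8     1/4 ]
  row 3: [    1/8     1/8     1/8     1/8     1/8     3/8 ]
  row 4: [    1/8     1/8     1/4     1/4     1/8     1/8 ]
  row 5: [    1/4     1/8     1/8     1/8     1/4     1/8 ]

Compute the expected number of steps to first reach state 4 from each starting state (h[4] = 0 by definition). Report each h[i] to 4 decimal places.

h = [6.6374, 6.5586, 6.5685, 6.4686, 0.0000, 5.8386]

First-step conditioning: h[4] = 0; for i ≠ 4, h[i] = 1 + Σ_k P[i][k]·h[k].
  h[0] = 1 + 1/8·h[0] + 1/4·h[1] + 1/8·h[2] + 1/4·h[3] + 1/8·h[5]
  h[1] = 1 + 1/8·h[0] + 1/4·h[1] + 1/8·h[2] + 1/8·h[3] + 1/4·h[5]
  h[2] = 1 + 1/4·h[0] + 1/8·h[1] + 1/8·h[2] + 1/8·h[3] + 1/4·h[5]
  h[3] = 1 + 1/8·h[0] + 1/8·h[1] + 1/8·h[2] + 1/8·h[3] + 3/8·h[5]
  h[5] = 1 + 1/4·h[0] + 1/8·h[1] + 1/8·h[2] + 1/8·h[3] + 1/8·h[5]
Solving the 5×5 linear system over states ≠ 4 gives exactly h = [37760/5689, 37312/5689, 37368/5689, 36800/5689, 0, 33216/5689] (h[4] = 0 is the target).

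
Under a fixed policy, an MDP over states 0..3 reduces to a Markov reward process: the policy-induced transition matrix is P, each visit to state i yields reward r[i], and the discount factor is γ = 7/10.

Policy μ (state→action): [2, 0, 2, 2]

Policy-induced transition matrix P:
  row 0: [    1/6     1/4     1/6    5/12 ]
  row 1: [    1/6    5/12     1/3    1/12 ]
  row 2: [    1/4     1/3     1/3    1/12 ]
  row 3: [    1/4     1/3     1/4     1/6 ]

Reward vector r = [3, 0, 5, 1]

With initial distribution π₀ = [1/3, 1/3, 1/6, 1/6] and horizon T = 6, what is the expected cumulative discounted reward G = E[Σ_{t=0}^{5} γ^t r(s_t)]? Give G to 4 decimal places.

G = 6.2127

t=0: π = [0.3333, 0.3333, 0.1667, 0.1667], E[r] = 2.0000, γ^t·E[r] = 2.000000, running G = 2.000000
t=1: π = [0.1944, 0.3333, 0.2639, 0.2083], E[r] = 2.1111, γ^t·E[r] = 1.477778, running G = 3.477778
t=2: π = [0.2060, 0.3449, 0.2836, 0.1655], E[r] = 2.2014, γ^t·E[r] = 1.078681, running G = 4.556458
t=3: π = [0.2041, 0.3449, 0.2852, 0.1658], E[r] = 2.2041, γ^t·E[r] = 0.756003, running G = 5.312461
t=4: π = [0.2043, 0.3451, 0.2855, 0.1652], E[r] = 2.2054, γ^t·E[r] = 0.529526, running G = 5.841987
t=5: π = [0.2042, 0.3451, 0.2855, 0.1652], E[r] = 2.2055, γ^t·E[r] = 0.370676, running G = 6.212663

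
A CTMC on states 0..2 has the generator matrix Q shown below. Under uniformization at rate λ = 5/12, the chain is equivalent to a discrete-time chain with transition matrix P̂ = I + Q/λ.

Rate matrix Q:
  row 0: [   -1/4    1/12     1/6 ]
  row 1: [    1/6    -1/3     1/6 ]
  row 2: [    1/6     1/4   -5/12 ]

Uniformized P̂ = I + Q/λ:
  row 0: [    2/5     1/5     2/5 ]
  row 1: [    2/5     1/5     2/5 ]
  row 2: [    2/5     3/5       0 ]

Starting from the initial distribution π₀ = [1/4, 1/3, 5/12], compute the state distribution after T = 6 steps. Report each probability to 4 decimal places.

π = [0.4000, 0.3137, 0.2863]

t=0: π = [0.2500, 0.3333, 0.4167]
t=1: π = [0.4000, 0.3667, 0.2333]
t=2: π = [0.4000, 0.2933, 0.3067]
t=3: π = [0.4000, 0.3227, 0.2773]
t=4: π = [0.4000, 0.3109, 0.2891]
t=5: π = [0.4000, 0.3156, 0.2844]
t=6: π = [0.4000, 0.3137, 0.2863]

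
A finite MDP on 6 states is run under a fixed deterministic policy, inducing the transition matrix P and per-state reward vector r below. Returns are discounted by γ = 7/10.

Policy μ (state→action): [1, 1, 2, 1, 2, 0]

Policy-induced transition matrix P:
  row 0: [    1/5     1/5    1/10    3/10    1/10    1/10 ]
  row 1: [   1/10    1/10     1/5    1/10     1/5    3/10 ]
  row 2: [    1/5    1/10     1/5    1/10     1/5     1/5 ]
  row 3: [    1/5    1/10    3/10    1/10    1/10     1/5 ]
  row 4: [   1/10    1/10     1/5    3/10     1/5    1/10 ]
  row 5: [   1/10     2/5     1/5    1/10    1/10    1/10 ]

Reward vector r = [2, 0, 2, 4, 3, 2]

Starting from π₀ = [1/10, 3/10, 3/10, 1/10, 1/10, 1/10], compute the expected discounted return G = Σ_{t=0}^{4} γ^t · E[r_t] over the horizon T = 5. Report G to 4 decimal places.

G = 5.5120

t=0: π = [0.1000, 0.3000, 0.3000, 0.1000, 0.1000, 0.1000], E[r] = 1.7000, γ^t·E[r] = 1.700000, running G = 1.700000
t=1: π = [0.1500, 0.1400, 0.2000, 0.1400, 0.1700, 0.2000], E[r] = 2.1700, γ^t·E[r] = 1.519000, running G = 3.219000
t=2: π = [0.1490, 0.1750, 0.1990, 0.1640, 0.1510, 0.1620], E[r] = 2.1290, γ^t·E[r] = 1.043210, running G = 4.262210
t=3: π = [0.1512, 0.1635, 0.2015, 0.1600, 0.1525, 0.1713], E[r] = 2.1455, γ^t·E[r] = 0.735907, running G = 4.998117
t=4: π = [0.1513, 0.1665, 0.2009, 0.1607, 0.1518, 0.1689], E[r] = 2.1402, γ^t·E[r] = 0.513864, running G = 5.511981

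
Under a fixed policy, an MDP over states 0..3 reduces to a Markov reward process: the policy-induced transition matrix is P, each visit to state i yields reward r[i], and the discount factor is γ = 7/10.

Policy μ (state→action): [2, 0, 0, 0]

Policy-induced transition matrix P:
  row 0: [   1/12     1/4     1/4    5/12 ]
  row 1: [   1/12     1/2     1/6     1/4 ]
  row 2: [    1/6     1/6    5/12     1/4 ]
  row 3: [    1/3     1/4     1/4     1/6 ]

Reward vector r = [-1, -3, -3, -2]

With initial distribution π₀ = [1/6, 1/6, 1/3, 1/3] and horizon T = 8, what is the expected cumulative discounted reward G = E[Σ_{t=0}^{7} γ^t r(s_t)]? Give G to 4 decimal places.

G = -7.4456

t=0: π = [0.1667, 0.1667, 0.3333, 0.3333], E[r] = -2.3333, γ^t·E[r] = -2.333333, running G = -2.333333
t=1: π = [0.1944, 0.2639, 0.2917, 0.2500], E[r] = -2.3611, γ^t·E[r] = -1.652778, running G = -3.986111
t=2: π = [0.1701, 0.2917, 0.2766, 0.2616], E[r] = -2.3981, γ^t·E[r] = -1.175093, running G = -5.161204
t=3: π = [0.1718, 0.2999, 0.2718, 0.2566], E[r] = -2.3999, γ^t·E[r] = -0.823160, running G = -5.984364
t=4: π = [0.1701, 0.3023, 0.2703, 0.2572], E[r] = -2.4025, γ^t·E[r] = -0.576841, running G = -6.561205
t=5: π = [0.1702, 0.3031, 0.2699, 0.2569], E[r] = -2.4027, γ^t·E[r] = -0.403829, running G = -6.965034
t=6: π = [0.1701, 0.3033, 0.2697, 0.2570], E[r] = -2.4029, γ^t·E[r] = -0.282704, running G = -7.247738
t=7: π = [0.1700, 0.3033, 0.2697, 0.2569], E[r] = -2.4030, γ^t·E[r] = -0.197895, running G = -7.445633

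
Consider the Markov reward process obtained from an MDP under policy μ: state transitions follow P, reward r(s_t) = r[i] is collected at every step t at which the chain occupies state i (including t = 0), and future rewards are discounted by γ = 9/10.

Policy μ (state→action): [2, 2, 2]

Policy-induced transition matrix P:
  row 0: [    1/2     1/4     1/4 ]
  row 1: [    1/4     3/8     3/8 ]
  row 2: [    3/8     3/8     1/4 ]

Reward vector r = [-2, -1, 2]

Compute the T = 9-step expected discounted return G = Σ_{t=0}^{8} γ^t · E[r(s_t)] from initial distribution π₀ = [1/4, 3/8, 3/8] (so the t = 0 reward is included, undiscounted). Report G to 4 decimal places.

t=0: π = [0.2500, 0.3750, 0.3750], E[r] = -0.1250, γ^t·E[r] = -0.125000, running G = -0.125000
t=1: π = [0.3594, 0.3438, 0.2969], E[r] = -0.4688, γ^t·E[r] = -0.421875, running G = -0.546875
t=2: π = [0.3770, 0.3301, 0.2930], E[r] = -0.4980, γ^t·E[r] = -0.403418, running G = -0.950293
t=3: π = [0.3809, 0.3279, 0.2913], E[r] = -0.5071, γ^t·E[r] = -0.369661, running G = -1.319954
t=4: π = [0.3816, 0.3274, 0.2910], E[r] = -0.5087, γ^t·E[r] = -0.333736, running G = -1.653691
t=5: π = [0.3818, 0.3273, 0.2909], E[r] = -0.5090, γ^t·E[r] = -0.300563, running G = -1.954254
t=6: π = [0.3818, 0.3273, 0.2909], E[r] = -0.5091, γ^t·E[r] = -0.270543, running G = -2.224797
t=7: π = [0.3818, 0.3273, 0.2909], E[r] = -0.5091, γ^t·E[r] = -0.243495, running G = -2.468292
t=8: π = [0.3818, 0.3273, 0.2909], E[r] = -0.5091, γ^t·E[r] = -0.219147, running G = -2.687438

G = -2.6874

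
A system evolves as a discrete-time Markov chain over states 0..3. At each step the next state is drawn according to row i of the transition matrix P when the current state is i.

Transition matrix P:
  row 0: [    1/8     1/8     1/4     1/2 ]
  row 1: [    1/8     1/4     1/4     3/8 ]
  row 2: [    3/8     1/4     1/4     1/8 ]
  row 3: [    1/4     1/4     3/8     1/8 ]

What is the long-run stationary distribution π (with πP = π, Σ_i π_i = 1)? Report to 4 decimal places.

π = [0.2291, 0.2214, 0.2833, 0.2663]

Balance equations π_j = Σ_i π_i·P[i][j]:
  π_0 = 1/8·π_0 + 1/8·π_1 + 3/8·π_2 + 1/4·π_3
  π_1 = 1/8·π_0 + 1/4·π_1 + 1/4·π_2 + 1/4·π_3
  π_2 = 1/4·π_0 + 1/4·π_1 + 1/4·π_2 + 3/8·π_3
  normalize: π_0 + π_1 + π_2 + π_3 = 1
Solving the linear system gives exactly π = [74/323, 143/646, 183/646, 86/323].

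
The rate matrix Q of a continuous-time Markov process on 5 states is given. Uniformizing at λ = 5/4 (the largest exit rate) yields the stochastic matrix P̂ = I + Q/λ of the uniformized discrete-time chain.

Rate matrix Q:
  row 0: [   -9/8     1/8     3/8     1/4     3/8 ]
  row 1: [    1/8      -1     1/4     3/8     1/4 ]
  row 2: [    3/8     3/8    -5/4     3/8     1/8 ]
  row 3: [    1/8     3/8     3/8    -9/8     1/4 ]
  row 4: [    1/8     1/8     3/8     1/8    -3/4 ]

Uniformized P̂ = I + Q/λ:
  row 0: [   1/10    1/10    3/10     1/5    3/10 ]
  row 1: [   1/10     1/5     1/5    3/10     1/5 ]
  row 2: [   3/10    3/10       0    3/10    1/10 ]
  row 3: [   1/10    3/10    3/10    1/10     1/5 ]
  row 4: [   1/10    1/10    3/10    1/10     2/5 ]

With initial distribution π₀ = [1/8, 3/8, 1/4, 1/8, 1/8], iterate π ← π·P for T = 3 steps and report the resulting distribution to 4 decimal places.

π = [0.1445, 0.2041, 0.2126, 0.1995, 0.2393]

t=0: π = [0.1250, 0.3750, 0.2500, 0.1250, 0.1250]
t=1: π = [0.1500, 0.2125, 0.1875, 0.2375, 0.2125]
t=2: π = [0.1375, 0.2063, 0.2225, 0.1950, 0.2388]
t=3: π = [0.1445, 0.2041, 0.2126, 0.1995, 0.2393]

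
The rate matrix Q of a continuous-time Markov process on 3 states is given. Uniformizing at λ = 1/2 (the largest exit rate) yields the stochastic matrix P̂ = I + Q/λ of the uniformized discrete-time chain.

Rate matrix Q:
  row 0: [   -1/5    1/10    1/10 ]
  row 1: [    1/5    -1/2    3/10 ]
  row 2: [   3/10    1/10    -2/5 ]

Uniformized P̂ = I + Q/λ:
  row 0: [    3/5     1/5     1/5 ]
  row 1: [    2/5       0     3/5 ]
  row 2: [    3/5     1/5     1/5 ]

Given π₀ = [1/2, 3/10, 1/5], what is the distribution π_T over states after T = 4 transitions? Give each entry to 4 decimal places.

π = [0.5669, 0.1669, 0.2662]

t=0: π = [0.5000, 0.3000, 0.2000]
t=1: π = [0.5400, 0.1400, 0.3200]
t=2: π = [0.5720, 0.1720, 0.2560]
t=3: π = [0.5656, 0.1656, 0.2688]
t=4: π = [0.5669, 0.1669, 0.2662]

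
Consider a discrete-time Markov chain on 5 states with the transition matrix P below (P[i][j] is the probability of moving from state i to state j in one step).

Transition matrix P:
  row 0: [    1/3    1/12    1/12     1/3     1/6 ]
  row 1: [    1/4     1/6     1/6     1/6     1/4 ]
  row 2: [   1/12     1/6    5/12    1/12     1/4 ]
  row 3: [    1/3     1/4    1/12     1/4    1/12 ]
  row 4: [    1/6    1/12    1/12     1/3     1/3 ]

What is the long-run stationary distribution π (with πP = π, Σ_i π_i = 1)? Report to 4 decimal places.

π = [0.2509, 0.1497, 0.1437, 0.2515, 0.2042]

Balance equations π_j = Σ_i π_i·P[i][j]:
  π_0 = 1/3·π_0 + 1/4·π_1 + 1/12·π_2 + 1/3·π_3 + 1/6·π_4
  π_1 = 1/12·π_0 + 1/6·π_1 + 1/6·π_2 + 1/4·π_3 + 1/12·π_4
  π_2 = 1/12·π_0 + 1/6·π_1 + 5/12·π_2 + 1/12·π_3 + 1/12·π_4
  π_3 = 1/3·π_0 + 1/6·π_1 + 1/12·π_2 + 1/4·π_3 + 1/3·π_4
  normalize: π_0 + π_1 + π_2 + π_3 + π_4 = 1
Solving the linear system gives exactly π = [419/1670, 25/167, 24/167, 42/167, 341/1670].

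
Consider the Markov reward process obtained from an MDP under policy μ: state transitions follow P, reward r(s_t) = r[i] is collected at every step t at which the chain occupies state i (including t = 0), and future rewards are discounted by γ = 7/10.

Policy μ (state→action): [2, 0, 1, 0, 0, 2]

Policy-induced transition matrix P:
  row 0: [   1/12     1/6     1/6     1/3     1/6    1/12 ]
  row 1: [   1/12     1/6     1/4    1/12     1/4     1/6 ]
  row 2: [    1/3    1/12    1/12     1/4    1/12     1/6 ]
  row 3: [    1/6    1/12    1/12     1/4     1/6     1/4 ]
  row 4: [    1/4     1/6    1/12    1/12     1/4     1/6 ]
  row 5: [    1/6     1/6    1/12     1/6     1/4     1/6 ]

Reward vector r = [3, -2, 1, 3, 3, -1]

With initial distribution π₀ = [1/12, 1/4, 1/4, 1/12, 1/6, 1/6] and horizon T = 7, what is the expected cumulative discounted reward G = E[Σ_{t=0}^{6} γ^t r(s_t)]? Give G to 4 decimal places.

t=0: π = [0.0833, 0.2500, 0.2500, 0.0833, 0.1667, 0.1667], E[r] = 0.5833, γ^t·E[r] = 0.583333, running G = 0.583333
t=1: π = [0.1944, 0.1389, 0.1319, 0.1736, 0.1944, 0.1667], E[r] = 1.3750, γ^t·E[r] = 0.962500, running G = 1.545833
t=2: π = [0.1771, 0.1412, 0.1227, 0.1968, 0.1973, 0.1649], E[r] = 1.3889, γ^t·E[r] = 0.680556, running G = 2.226389
t=3: π = [0.1770, 0.1400, 0.1216, 0.1946, 0.1984, 0.1683], E[r] = 1.3833, γ^t·E[r] = 0.474470, running G = 2.700859
t=4: π = [0.1770, 0.1403, 0.1214, 0.1943, 0.1988, 0.1681], E[r] = 1.3830, γ^t·E[r] = 0.332070, running G = 3.032929
t=5: π = [0.1770, 0.1404, 0.1215, 0.1942, 0.1988, 0.1681], E[r] = 1.3829, γ^t·E[r] = 0.232417, running G = 3.265346
t=6: π = [0.1770, 0.1404, 0.1215, 0.1942, 0.1988, 0.1681], E[r] = 1.3829, γ^t·E[r] = 0.162691, running G = 3.428037

G = 3.4280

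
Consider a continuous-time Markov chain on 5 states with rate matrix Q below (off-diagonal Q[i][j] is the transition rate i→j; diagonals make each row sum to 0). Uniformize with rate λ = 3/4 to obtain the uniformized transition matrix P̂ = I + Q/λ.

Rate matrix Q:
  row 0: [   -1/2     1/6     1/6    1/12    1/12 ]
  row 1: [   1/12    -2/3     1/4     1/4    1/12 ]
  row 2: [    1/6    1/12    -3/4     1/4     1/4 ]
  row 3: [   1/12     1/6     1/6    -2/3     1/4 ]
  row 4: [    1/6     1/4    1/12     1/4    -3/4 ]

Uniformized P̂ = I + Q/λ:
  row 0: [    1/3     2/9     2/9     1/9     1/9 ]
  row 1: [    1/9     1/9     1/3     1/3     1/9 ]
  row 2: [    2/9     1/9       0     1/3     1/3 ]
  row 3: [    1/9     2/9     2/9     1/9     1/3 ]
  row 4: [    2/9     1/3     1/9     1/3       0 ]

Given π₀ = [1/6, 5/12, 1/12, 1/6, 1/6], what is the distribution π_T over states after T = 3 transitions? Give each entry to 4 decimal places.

π = [0.1959, 0.2040, 0.1821, 0.2380, 0.1799]

t=0: π = [0.1667, 0.4167, 0.0833, 0.1667, 0.1667]
t=1: π = [0.1759, 0.1852, 0.2315, 0.2593, 0.1481]
t=2: π = [0.1924, 0.1924, 0.1749, 0.2366, 0.2037]
t=3: π = [0.1959, 0.2040, 0.1821, 0.2380, 0.1799]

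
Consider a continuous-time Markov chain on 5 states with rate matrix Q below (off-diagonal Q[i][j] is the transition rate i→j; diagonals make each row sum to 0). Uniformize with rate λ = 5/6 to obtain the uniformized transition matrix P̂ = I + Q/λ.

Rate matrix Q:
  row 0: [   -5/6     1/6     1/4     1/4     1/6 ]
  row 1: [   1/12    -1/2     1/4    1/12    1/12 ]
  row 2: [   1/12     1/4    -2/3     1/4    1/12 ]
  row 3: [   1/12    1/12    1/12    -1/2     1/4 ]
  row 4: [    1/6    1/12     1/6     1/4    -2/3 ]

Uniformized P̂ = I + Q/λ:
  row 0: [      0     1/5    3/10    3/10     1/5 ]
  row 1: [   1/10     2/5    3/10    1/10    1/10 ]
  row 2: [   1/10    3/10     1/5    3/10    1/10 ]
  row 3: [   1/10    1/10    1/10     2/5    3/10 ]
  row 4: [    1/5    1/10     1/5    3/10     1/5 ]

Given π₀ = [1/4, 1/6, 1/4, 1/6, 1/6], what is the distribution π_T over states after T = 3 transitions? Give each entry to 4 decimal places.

π = [0.1075, 0.2180, 0.2047, 0.2840, 0.1858]

t=0: π = [0.2500, 0.1667, 0.2500, 0.1667, 0.1667]
t=1: π = [0.0917, 0.2250, 0.2250, 0.2833, 0.1750]
t=2: π = [0.1083, 0.2217, 0.2033, 0.2833, 0.1833]
t=3: π = [0.1075, 0.2180, 0.2047, 0.2840, 0.1858]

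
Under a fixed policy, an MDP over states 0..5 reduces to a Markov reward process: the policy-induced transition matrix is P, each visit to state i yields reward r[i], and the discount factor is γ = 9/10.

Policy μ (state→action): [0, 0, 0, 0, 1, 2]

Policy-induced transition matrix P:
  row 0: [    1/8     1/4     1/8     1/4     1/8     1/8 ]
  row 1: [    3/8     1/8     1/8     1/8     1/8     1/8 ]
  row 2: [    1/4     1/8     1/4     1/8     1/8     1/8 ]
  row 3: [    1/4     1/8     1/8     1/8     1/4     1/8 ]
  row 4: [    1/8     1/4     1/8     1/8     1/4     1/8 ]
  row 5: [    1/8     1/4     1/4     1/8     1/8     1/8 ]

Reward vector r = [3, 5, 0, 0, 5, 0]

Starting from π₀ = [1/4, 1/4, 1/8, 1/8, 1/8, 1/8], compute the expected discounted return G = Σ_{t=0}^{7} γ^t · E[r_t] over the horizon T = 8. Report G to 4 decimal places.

t=0: π = [0.2500, 0.2500, 0.1250, 0.1250, 0.1250, 0.1250], E[r] = 2.6250, γ^t·E[r] = 2.625000, running G = 2.625000
t=1: π = [0.2188, 0.1875, 0.1563, 0.1563, 0.1563, 0.1250], E[r] = 2.3750, γ^t·E[r] = 2.137500, running G = 4.762500
t=2: π = [0.2109, 0.1875, 0.1602, 0.1523, 0.1641, 0.1250], E[r] = 2.3906, γ^t·E[r] = 1.936406, running G = 6.698906
t=3: π = [0.2109, 0.1875, 0.1606, 0.1514, 0.1646, 0.1250], E[r] = 2.3931, γ^t·E[r] = 1.744545, running G = 8.443452
t=4: π = [0.2109, 0.1876, 0.1607, 0.1514, 0.1645, 0.1250], E[r] = 2.3929, γ^t·E[r] = 1.569971, running G = 10.013422
t=5: π = [0.2109, 0.1875, 0.1607, 0.1514, 0.1645, 0.1250], E[r] = 2.3928, γ^t·E[r] = 1.412947, running G = 11.426369
t=6: π = [0.2109, 0.1875, 0.1607, 0.1514, 0.1645, 0.1250], E[r] = 2.3928, γ^t·E[r] = 1.271646, running G = 12.698015
t=7: π = [0.2109, 0.1875, 0.1607, 0.1514, 0.1645, 0.1250], E[r] = 2.3928, γ^t·E[r] = 1.144481, running G = 13.842496

G = 13.8425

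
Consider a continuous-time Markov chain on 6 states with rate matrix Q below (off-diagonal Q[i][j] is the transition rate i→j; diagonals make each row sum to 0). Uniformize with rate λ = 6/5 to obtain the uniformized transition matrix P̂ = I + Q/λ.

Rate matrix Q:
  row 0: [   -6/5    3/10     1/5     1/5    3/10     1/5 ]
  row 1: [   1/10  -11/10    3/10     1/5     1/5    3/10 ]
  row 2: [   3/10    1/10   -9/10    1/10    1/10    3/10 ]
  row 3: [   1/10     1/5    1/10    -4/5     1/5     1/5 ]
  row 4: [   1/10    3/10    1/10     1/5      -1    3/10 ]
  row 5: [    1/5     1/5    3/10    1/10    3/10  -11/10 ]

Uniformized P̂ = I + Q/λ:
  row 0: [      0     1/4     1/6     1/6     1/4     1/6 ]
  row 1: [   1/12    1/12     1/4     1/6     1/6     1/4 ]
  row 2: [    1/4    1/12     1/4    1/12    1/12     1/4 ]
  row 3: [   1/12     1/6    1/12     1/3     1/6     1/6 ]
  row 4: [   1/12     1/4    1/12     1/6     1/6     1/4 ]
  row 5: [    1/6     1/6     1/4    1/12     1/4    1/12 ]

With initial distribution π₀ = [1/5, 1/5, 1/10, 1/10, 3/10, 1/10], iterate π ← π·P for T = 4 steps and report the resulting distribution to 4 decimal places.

π = [0.1200, 0.1626, 0.1833, 0.1623, 0.1776, 0.1941]

t=0: π = [0.2000, 0.2000, 0.1000, 0.1000, 0.3000, 0.1000]
t=1: π = [0.0917, 0.1833, 0.1667, 0.1667, 0.1833, 0.2083]
t=2: π = [0.1208, 0.1604, 0.1840, 0.1632, 0.1778, 0.1938]
t=3: π = [0.1201, 0.1628, 0.1831, 0.1624, 0.1775, 0.1940]
t=4: π = [0.1200, 0.1626, 0.1833, 0.1623, 0.1776, 0.1941]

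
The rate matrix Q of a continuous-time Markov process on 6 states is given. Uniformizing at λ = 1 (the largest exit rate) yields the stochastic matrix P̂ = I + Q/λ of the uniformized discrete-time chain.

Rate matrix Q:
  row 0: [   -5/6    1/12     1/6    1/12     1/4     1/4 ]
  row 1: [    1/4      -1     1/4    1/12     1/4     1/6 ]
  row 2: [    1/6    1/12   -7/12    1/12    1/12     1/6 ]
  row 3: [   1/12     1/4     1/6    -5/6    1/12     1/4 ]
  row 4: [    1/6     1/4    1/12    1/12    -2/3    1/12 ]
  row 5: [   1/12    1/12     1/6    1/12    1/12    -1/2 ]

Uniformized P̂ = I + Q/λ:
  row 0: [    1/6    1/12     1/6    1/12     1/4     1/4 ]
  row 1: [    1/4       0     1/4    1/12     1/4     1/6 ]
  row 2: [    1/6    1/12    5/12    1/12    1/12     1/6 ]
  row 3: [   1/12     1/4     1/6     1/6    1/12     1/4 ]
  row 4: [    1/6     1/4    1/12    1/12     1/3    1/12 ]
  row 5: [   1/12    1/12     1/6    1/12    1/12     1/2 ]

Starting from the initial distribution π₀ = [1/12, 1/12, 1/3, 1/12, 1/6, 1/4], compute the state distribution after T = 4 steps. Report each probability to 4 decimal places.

π = [0.1473, 0.1168, 0.2170, 0.0909, 0.1694, 0.2586]

t=0: π = [0.0833, 0.0833, 0.3333, 0.0833, 0.1667, 0.2500]
t=1: π = [0.1458, 0.1181, 0.2431, 0.0903, 0.1528, 0.2500]
t=2: π = [0.1481, 0.1140, 0.2245, 0.0909, 0.1655, 0.2569]
t=3: π = [0.1472, 0.1166, 0.2185, 0.0909, 0.1684, 0.2584]
t=4: π = [0.1473, 0.1168, 0.2170, 0.0909, 0.1694, 0.2586]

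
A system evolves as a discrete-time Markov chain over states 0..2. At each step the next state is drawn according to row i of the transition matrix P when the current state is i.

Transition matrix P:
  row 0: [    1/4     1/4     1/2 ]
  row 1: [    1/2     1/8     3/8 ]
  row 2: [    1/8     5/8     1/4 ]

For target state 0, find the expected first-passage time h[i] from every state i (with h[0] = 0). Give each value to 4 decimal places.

First-step conditioning: h[0] = 0; for i ≠ 0, h[i] = 1 + Σ_k P[i][k]·h[k].
  h[1] = 1 + 1/8·h[1] + 3/8·h[2]
  h[2] = 1 + 5/8·h[1] + 1/4·h[2]
Solving the 2×2 linear system over states ≠ 0 gives exactly h = [0, 8/3, 32/9] (h[0] = 0 is the target).

h = [0.0000, 2.6667, 3.5556]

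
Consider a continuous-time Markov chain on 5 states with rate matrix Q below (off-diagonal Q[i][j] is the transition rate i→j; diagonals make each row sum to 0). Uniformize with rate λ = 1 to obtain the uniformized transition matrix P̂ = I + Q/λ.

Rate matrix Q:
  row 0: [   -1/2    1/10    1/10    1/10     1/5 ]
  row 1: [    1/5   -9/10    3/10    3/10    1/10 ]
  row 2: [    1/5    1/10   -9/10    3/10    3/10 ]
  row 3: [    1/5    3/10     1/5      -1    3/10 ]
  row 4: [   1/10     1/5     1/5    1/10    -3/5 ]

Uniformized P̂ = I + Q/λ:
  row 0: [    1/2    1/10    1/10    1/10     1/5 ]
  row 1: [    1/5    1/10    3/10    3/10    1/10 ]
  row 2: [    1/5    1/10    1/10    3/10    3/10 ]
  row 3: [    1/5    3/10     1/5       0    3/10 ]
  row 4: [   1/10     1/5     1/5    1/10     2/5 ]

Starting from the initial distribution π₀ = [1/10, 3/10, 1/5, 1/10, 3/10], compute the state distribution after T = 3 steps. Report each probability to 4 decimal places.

π = [0.2426, 0.1578, 0.1755, 0.1527, 0.2714]

t=0: π = [0.1000, 0.3000, 0.2000, 0.1000, 0.3000]
t=1: π = [0.2000, 0.1500, 0.2000, 0.1900, 0.2600]
t=2: π = [0.2340, 0.1640, 0.1750, 0.1510, 0.2760]
t=3: π = [0.2426, 0.1578, 0.1755, 0.1527, 0.2714]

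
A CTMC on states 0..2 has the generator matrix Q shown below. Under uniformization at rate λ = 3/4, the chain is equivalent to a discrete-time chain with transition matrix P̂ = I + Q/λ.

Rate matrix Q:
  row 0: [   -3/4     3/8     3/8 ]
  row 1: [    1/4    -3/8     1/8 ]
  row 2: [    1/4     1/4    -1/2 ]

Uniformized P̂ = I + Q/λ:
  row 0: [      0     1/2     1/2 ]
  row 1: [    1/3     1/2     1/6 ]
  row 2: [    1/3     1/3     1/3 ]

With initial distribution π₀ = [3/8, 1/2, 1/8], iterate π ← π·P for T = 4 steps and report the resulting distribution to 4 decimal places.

π = [0.2515, 0.4496, 0.2989]

t=0: π = [0.3750, 0.5000, 0.1250]
t=1: π = [0.2083, 0.4792, 0.3125]
t=2: π = [0.2639, 0.4479, 0.2882]
t=3: π = [0.2454, 0.4520, 0.3027]
t=4: π = [0.2515, 0.4496, 0.2989]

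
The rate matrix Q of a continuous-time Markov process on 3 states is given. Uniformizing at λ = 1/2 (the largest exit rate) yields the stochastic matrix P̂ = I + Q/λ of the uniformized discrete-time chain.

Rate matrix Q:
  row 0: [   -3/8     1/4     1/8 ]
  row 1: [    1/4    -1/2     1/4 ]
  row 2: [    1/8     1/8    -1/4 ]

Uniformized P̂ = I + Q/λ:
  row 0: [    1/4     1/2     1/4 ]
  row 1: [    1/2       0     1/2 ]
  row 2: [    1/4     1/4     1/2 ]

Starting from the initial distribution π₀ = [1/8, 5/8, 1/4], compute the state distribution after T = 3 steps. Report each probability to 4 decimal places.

π = [0.3301, 0.2402, 0.4297]

t=0: π = [0.1250, 0.6250, 0.2500]
t=1: π = [0.4063, 0.1250, 0.4688]
t=2: π = [0.2813, 0.3203, 0.3984]
t=3: π = [0.3301, 0.2402, 0.4297]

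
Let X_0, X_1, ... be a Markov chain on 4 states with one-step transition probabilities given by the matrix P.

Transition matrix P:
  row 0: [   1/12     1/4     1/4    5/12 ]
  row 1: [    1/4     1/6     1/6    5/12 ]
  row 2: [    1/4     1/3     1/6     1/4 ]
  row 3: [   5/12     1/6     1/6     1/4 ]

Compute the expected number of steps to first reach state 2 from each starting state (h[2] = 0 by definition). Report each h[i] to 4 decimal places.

h = [4.9189, 5.2973, 0.0000, 5.2432]

First-step conditioning: h[2] = 0; for i ≠ 2, h[i] = 1 + Σ_k P[i][k]·h[k].
  h[0] = 1 + 1/12·h[0] + 1/4·h[1] + 5/12·h[3]
  h[1] = 1 + 1/4·h[0] + 1/6·h[1] + 5/12·h[3]
  h[3] = 1 + 5/12·h[0] + 1/6·h[1] + 1/4·h[3]
Solving the 3×3 linear system over states ≠ 2 gives exactly h = [182/37, 196/37, 0, 194/37] (h[2] = 0 is the target).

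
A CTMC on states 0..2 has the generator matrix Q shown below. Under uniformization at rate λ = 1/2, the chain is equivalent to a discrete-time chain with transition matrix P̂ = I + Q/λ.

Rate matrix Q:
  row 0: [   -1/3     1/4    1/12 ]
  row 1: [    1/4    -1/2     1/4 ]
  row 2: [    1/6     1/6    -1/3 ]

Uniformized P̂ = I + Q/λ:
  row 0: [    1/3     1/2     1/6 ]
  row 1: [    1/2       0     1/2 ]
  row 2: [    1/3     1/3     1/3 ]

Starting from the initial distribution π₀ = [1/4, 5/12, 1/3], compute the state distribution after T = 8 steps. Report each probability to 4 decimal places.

t=0: π = [0.2500, 0.4167, 0.3333]
t=1: π = [0.4028, 0.2361, 0.3611]
t=2: π = [0.3727, 0.3218, 0.3056]
t=3: π = [0.3870, 0.2882, 0.3248]
t=4: π = [0.3814, 0.3018, 0.3169]
t=5: π = [0.3836, 0.2963, 0.3201]
t=6: π = [0.3827, 0.2985, 0.3188]
t=7: π = [0.3831, 0.2976, 0.3193]
t=8: π = [0.3829, 0.2980, 0.3191]

π = [0.3829, 0.2980, 0.3191]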